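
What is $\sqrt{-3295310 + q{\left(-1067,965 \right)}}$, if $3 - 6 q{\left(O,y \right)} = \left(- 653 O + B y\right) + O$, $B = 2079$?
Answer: $\frac{2 i \sqrt{8427666}}{3} \approx 1935.4 i$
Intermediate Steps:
$q{\left(O,y \right)} = \frac{1}{2} - \frac{693 y}{2} + \frac{326 O}{3}$ ($q{\left(O,y \right)} = \frac{1}{2} - \frac{\left(- 653 O + 2079 y\right) + O}{6} = \frac{1}{2} - \frac{- 652 O + 2079 y}{6} = \frac{1}{2} + \left(- \frac{693 y}{2} + \frac{326 O}{3}\right) = \frac{1}{2} - \frac{693 y}{2} + \frac{326 O}{3}$)
$\sqrt{-3295310 + q{\left(-1067,965 \right)}} = \sqrt{-3295310 + \left(\frac{1}{2} - \frac{668745}{2} + \frac{326}{3} \left(-1067\right)\right)} = \sqrt{-3295310 - \frac{1350958}{3}} = \sqrt{- \frac{11236888}{3}} = \frac{2 i \sqrt{8427666}}{3}$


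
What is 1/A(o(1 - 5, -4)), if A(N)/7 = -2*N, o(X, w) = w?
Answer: 1/56 ≈ 0.017857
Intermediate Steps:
A(N) = -14*N (A(N) = 7*(-2*N) = -14*N)
1/A(o(1 - 5, -4)) = 1/(-14*(-4)) = 1/56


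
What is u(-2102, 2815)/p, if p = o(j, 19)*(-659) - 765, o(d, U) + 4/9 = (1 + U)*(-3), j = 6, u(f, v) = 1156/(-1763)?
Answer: -612/36464129 ≈ -1.6784e-5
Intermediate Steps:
u(f, v) = -1156/1763 (u(f, v) = 1156*(-1/1763) = -1156/1763)
o(d, U) = -31/9 - 3*U (o(d, U) = -4/9 + (1 + U)*(-3) = -4/9 + (-3 - 3*U) = -31/9 - 3*U)
p = 351611/9 (p = (-31/9 - 3*19)*(-659) - 765 = (-31/9 - 57)*(-659) - 765 = -544/9*(-659) - 765 = 358496/9 - 765 = 351611/9 ≈ 39068.)
u(-2102, 2815)/p = -1156/(1763*351611/9) = -1156/1763*9/351611 = -612/36464129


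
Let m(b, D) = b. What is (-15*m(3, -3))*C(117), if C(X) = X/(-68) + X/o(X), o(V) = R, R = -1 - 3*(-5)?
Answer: -142155/476 ≈ -298.65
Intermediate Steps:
R = 14 (R = -1 + 15 = 14)
o(V) = 14
C(X) = 27*X/476 (C(X) = X/(-68) + X/14 = X*(-1/68) + X*(1/14) = -X/68 + X/14 = 27*X/476)
(-15*m(3, -3))*C(117) = (-15*3)*((27/476)*117) = -45*3159/476 = -142155/476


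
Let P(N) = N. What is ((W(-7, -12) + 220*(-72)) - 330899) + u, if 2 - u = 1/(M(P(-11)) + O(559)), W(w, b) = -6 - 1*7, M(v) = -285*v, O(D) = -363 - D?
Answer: -767357751/2213 ≈ -3.4675e+5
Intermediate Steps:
W(w, b) = -13 (W(w, b) = -6 - 7 = -13)
u = 4425/2213 (u = 2 - 1/(-285*(-11) + (-363 - 1*559)) = 2 - 1/(3135 + (-363 - 559)) = 2 - 1/(3135 - 922) = 2 - 1/2213 = 4425/2213 ≈ 1.9995)
((W(-7, -12) + 220*(-72)) - 330899) + u = ((-13 + 220*(-72)) - 330899) + 4425/2213 = ((-13 - 15840) - 330899) + 4425/2213 = (-15853 - 330899) + 4425/2213 = -346752 + 4425/2213 = -767357751/2213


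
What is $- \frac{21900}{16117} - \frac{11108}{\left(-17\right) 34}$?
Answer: $\frac{83184718}{4657813} \approx 17.859$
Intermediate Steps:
$- \frac{21900}{16117} - \frac{11108}{\left(-17\right) 34} = \left(-21900\right) \frac{1}{16117} - \frac{11108}{-578} = - \frac{21900}{16117} - - \frac{5554}{289} = - \frac{21900}{16117} + \frac{5554}{289} = \frac{83184718}{4657813}$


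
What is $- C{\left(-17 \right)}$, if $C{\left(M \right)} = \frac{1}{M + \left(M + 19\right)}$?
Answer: $\frac{1}{15} \approx 0.066667$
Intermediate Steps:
$C{\left(M \right)} = \frac{1}{19 + 2 M}$ ($C{\left(M \right)} = \frac{1}{M + \left(19 + M\right)} = \frac{1}{19 + 2 M}$)
$- C{\left(-17 \right)} = - \frac{1}{19 + 2 \left(-17\right)} = - \frac{1}{19 - 34} = - \frac{1}{-15} = \left(-1\right) \left(- \frac{1}{15}\right) = \frac{1}{15}$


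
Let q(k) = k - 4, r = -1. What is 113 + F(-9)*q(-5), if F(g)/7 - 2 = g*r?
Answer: -580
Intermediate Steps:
F(g) = 14 - 7*g (F(g) = 14 + 7*(g*(-1)) = 14 + 7*(-g) = 14 - 7*g)
q(k) = -4 + k
113 + F(-9)*q(-5) = 113 + (14 - 7*(-9))*(-4 - 5) = 113 + (14 + 63)*(-9) = 113 + 77*(-9) = 113 - 693 = -580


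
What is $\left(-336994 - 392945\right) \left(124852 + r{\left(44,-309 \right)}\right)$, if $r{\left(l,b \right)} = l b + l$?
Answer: $-81242210700$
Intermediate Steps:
$r{\left(l,b \right)} = l + b l$ ($r{\left(l,b \right)} = b l + l = l + b l$)
$\left(-336994 - 392945\right) \left(124852 + r{\left(44,-309 \right)}\right) = \left(-336994 - 392945\right) \left(124852 + 44 \left(1 - 309\right)\right) = - 729939 \left(124852 + 44 \left(-308\right)\right) = - 729939 \left(124852 - 13552\right) = \left(-729939\right) 111300 = -81242210700$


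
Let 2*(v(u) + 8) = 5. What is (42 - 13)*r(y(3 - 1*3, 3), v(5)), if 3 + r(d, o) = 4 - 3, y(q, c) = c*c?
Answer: -58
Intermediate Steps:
v(u) = -11/2 (v(u) = -8 + (½)*5 = -8 + 5/2 = -11/2)
y(q, c) = c²
r(d, o) = -2 (r(d, o) = -3 + (4 - 3) = -3 + 1 = -2)
(42 - 13)*r(y(3 - 1*3, 3), v(5)) = (42 - 13)*(-2) = 29*(-2) = -58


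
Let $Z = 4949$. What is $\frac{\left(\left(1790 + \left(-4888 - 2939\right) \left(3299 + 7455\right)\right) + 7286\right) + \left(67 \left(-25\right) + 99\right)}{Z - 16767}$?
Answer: $\frac{42082029}{5909} \approx 7121.7$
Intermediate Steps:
$\frac{\left(\left(1790 + \left(-4888 - 2939\right) \left(3299 + 7455\right)\right) + 7286\right) + \left(67 \left(-25\right) + 99\right)}{Z - 16767} = \frac{\left(\left(1790 + \left(-4888 - 2939\right) \left(3299 + 7455\right)\right) + 7286\right) + \left(67 \left(-25\right) + 99\right)}{4949 - 16767} = \frac{\left(\left(1790 - 84171558\right) + 7286\right) + \left(-1675 + 99\right)}{-11818} = \left(\left(\left(1790 - 84171558\right) + 7286\right) - 1576\right) \left(- \frac{1}{11818}\right) = \left(\left(-84169768 + 7286\right) - 1576\right) \left(- \frac{1}{11818}\right) = \left(-84162482 - 1576\right) \left(- \frac{1}{11818}\right) = \left(-84164058\right) \left(- \frac{1}{11818}\right) = \frac{42082029}{5909}$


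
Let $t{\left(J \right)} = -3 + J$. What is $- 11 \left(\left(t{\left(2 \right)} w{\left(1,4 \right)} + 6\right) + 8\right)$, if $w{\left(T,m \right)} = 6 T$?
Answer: $-88$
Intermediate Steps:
$- 11 \left(\left(t{\left(2 \right)} w{\left(1,4 \right)} + 6\right) + 8\right) = - 11 \left(\left(\left(-3 + 2\right) 6 \cdot 1 + 6\right) + 8\right) = - 11 \left(\left(\left(-1\right) 6 + 6\right) + 8\right) = - 11 \left(\left(-6 + 6\right) + 8\right) = - 11 \left(0 + 8\right) = \left(-11\right) 8 = -88$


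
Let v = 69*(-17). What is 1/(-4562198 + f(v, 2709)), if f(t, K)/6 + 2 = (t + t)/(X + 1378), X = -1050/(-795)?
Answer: -6092/27793045489 ≈ -2.1919e-7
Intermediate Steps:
X = 70/53 (X = -1050*(-1/795) = 70/53 ≈ 1.3208)
v = -1173
f(t, K) = -12 + 53*t/6092 (f(t, K) = -12 + 6*((t + t)/(70/53 + 1378)) = -12 + 6*((2*t)/(73104/53)) = -12 + 6*((2*t)*(53/73104)) = -12 + 6*(53*t/36552) = -12 + 53*t/6092)
1/(-4562198 + f(v, 2709)) = 1/(-4562198 + (-12 + (53/6092)*(-1173))) = 1/(-4562198 + (-12 - 62169/6092)) = 1/(-4562198 - 135273/6092) = 1/(-27793045489/6092) = -6092/27793045489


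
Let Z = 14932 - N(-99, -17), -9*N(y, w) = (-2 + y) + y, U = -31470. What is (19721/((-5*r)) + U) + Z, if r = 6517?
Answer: -4856711059/293265 ≈ -16561.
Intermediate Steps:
N(y, w) = 2/9 - 2*y/9 (N(y, w) = -((-2 + y) + y)/9 = -(-2 + 2*y)/9 = 2/9 - 2*y/9)
Z = 134188/9 (Z = 14932 - (2/9 - 2/9*(-99)) = 14932 - (2/9 + 22) = 14932 - 1*200/9 = 14932 - 200/9 = 134188/9 ≈ 14910.)
(19721/((-5*r)) + U) + Z = (19721/((-5*6517)) - 31470) + 134188/9 = (19721/(-32585) - 31470) + 134188/9 = (19721*(-1/32585) - 31470) + 134188/9 = (-19721/32585 - 31470) + 134188/9 = -1025469671/32585 + 134188/9 = -4856711059/293265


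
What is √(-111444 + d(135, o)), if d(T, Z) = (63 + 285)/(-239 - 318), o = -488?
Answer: 12*I*√240108218/557 ≈ 333.83*I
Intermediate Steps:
d(T, Z) = -348/557 (d(T, Z) = 348/(-557) = 348*(-1/557) = -348/557)
√(-111444 + d(135, o)) = √(-111444 - 348/557) = √(-62074656/557) = 12*I*√240108218/557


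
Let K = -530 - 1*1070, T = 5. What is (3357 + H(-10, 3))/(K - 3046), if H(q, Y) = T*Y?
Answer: -1686/2323 ≈ -0.72579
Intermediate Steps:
K = -1600 (K = -530 - 1070 = -1600)
H(q, Y) = 5*Y
(3357 + H(-10, 3))/(K - 3046) = (3357 + 5*3)/(-1600 - 3046) = (3357 + 15)/(-4646) = 3372*(-1/4646) = -1686/2323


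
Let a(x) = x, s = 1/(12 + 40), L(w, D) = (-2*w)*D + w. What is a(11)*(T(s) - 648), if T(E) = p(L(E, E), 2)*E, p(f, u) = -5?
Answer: -370711/52 ≈ -7129.1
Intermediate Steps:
L(w, D) = w - 2*D*w (L(w, D) = -2*D*w + w = w - 2*D*w)
s = 1/52 ≈ 0.019231
T(E) = -5*E
a(11)*(T(s) - 648) = 11*(-5*1/52 - 648) = 11*(-5/52 - 648) = 11*(-33701/52) = -370711/52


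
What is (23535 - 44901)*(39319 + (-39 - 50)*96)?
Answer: -657538650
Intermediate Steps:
(23535 - 44901)*(39319 + (-39 - 50)*96) = -21366*(39319 - 89*96) = -21366*(39319 - 8544) = -21366*30775 = -657538650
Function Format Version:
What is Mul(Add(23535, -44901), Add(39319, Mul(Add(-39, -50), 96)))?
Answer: -657538650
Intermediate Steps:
Mul(Add(23535, -44901), Add(39319, Mul(Add(-39, -50), 96))) = Mul(-21366, Add(39319, Mul(-89, 96))) = Mul(-21366, Add(39319, -8544)) = Mul(-21366, 30775) = -657538650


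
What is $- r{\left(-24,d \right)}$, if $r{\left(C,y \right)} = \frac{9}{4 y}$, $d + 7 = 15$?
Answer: $- \frac{9}{32} \approx -0.28125$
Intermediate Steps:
$d = 8$ ($d = -7 + 15 = 8$)
$r{\left(C,y \right)} = \frac{9}{4 y}$ ($r{\left(C,y \right)} = 9 \frac{1}{4 y} = \frac{9}{4 y}$)
$- r{\left(-24,d \right)} = - \frac{9}{4 \cdot 8} = \left(-1\right) \frac{9}{32} = - \frac{9}{32}$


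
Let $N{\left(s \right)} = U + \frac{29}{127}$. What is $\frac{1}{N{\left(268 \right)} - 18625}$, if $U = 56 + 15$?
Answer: $- \frac{127}{2356329} \approx -5.3897 \cdot 10^{-5}$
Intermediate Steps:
$U = 71$
$N{\left(s \right)} = \frac{9046}{127}$ ($N{\left(s \right)} = 71 + \frac{29}{127} = \frac{9046}{127}$)
$\frac{1}{N{\left(268 \right)} - 18625} = \frac{1}{\frac{9046}{127} - 18625} = \frac{1}{- \frac{2356329}{127}} = - \frac{127}{2356329}$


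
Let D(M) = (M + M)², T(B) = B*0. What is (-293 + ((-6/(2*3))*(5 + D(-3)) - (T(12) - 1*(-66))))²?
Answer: 160000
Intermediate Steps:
T(B) = 0
D(M) = 4*M² (D(M) = (2*M)² = 4*M²)
(-293 + ((-6/(2*3))*(5 + D(-3)) - (T(12) - 1*(-66))))² = (-293 + ((-6/(2*3))*(5 + 4*(-3)²) - (0 - 1*(-66))))² = (-293 + ((-6/6)*(5 + 4*9) - (0 + 66)))² = (-293 + ((-6*⅙)*(5 + 36) - 1*66))² = (-293 + (-1*41 - 66))² = (-293 + (-41 - 66))² = (-293 - 107)² = (-400)² = 160000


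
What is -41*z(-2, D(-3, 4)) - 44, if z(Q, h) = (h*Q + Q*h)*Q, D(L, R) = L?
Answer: 940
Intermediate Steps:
z(Q, h) = 2*h*Q² (z(Q, h) = (Q*h + Q*h)*Q = (2*Q*h)*Q = 2*h*Q²)
-41*z(-2, D(-3, 4)) - 44 = -82*(-3)*(-2)² - 44 = -82*(-3)*4 - 44 = -41*(-24) - 44 = 984 - 44 = 940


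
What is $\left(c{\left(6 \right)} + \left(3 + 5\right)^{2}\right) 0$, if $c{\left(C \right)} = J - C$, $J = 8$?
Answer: $0$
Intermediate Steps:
$c{\left(C \right)} = 8 - C$
$\left(c{\left(6 \right)} + \left(3 + 5\right)^{2}\right) 0 = \left(\left(8 - 6\right) + \left(3 + 5\right)^{2}\right) 0 = \left(\left(8 - 6\right) + 8^{2}\right) 0 = \left(2 + 64\right) 0 = 66 \cdot 0 = 0$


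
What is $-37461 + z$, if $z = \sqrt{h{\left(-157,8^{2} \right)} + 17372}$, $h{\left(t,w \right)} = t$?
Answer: $-37461 + \sqrt{17215} \approx -37330.0$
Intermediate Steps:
$z = \sqrt{17215}$ ($z = \sqrt{-157 + 17372} = \sqrt{17215} \approx 131.21$)
$-37461 + z = -37461 + \sqrt{17215}$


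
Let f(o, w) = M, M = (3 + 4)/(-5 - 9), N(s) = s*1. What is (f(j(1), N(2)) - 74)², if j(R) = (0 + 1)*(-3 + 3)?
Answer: 22201/4 ≈ 5550.3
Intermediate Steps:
N(s) = s
M = -½ (M = 7/(-14) = 7*(-1/14) = -½ ≈ -0.50000)
j(R) = 0 (j(R) = 1*0 = 0)
f(o, w) = -½
(f(j(1), N(2)) - 74)² = (-½ - 74)² = (-149/2)² = 22201/4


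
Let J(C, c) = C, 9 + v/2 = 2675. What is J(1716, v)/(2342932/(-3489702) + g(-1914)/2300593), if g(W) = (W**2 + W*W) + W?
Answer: 1722088366559847/2521438555960 ≈ 682.98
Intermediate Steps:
v = 5332 (v = -18 + 2*2675 = -18 + 5350 = 5332)
g(W) = W + 2*W**2 (g(W) = (W**2 + W**2) + W = 2*W**2 + W = W + 2*W**2)
J(1716, v)/(2342932/(-3489702) + g(-1914)/2300593) = 1716/(2342932/(-3489702) - 1914*(1 + 2*(-1914))/2300593) = 1716/(2342932*(-1/3489702) - 1914*(1 - 3828)*(1/2300593)) = 1716/(-1171466/1744851 - 1914*(-3827)*(1/2300593)) = 1716/(-1171466/1744851 + 7324878*(1/2300593)) = 1716/(-1171466/1744851 + 7324878/2300593) = 1716/(10085754223840/4014191996643) = 1716*(4014191996643/10085754223840) = 1722088366559847/2521438555960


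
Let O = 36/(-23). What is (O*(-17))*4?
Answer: 2448/23 ≈ 106.43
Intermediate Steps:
O = -36/23 (O = 36*(-1/23) = -36/23 ≈ -1.5652)
(O*(-17))*4 = -36/23*(-17)*4 = (612/23)*4 = 2448/23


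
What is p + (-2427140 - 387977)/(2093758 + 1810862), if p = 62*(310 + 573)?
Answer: 213759511403/3904620 ≈ 54745.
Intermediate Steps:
p = 54746 (p = 62*883 = 54746)
p + (-2427140 - 387977)/(2093758 + 1810862) = 54746 + (-2427140 - 387977)/(2093758 + 1810862) = 54746 - 2815117/3904620 = 213759511403/3904620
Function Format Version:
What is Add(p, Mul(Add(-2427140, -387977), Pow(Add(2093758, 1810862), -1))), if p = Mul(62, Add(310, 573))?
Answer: Rational(213759511403, 3904620) ≈ 54745.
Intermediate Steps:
p = 54746 (p = Mul(62, 883) = 54746)
Add(p, Mul(Add(-2427140, -387977), Pow(Add(2093758, 1810862), -1))) = Add(54746, Mul(Add(-2427140, -387977), Pow(Add(2093758, 1810862), -1))) = Add(54746, Mul(-2815117, Pow(3904620, -1))) = Add(54746, Mul(-2815117, Rational(1, 3904620))) = Add(54746, Rational(-2815117, 3904620)) = Rational(213759511403, 3904620)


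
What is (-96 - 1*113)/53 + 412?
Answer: 21627/53 ≈ 408.06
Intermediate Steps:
(-96 - 1*113)/53 + 412 = (-96 - 113)*(1/53) + 412 = -209*1/53 + 412 = -209/53 + 412 = 21627/53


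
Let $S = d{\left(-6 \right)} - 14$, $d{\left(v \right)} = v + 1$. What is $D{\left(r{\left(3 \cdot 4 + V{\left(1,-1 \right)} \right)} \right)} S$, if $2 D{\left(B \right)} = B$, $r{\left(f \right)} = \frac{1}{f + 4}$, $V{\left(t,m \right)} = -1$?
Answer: $- \frac{19}{30} \approx -0.63333$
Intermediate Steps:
$d{\left(v \right)} = 1 + v$
$r{\left(f \right)} = \frac{1}{4 + f}$
$D{\left(B \right)} = \frac{B}{2}$
$S = -19$ ($S = \left(1 - 6\right) - 14 = -5 - 14 = -19$)
$D{\left(r{\left(3 \cdot 4 + V{\left(1,-1 \right)} \right)} \right)} S = \frac{1}{2 \left(4 + \left(3 \cdot 4 - 1\right)\right)} \left(-19\right) = \frac{1}{2 \left(4 + \left(12 - 1\right)\right)} \left(-19\right) = \frac{1}{2 \left(4 + 11\right)} \left(-19\right) = \frac{1}{2 \cdot 15} \left(-19\right) = \frac{1}{2} \cdot \frac{1}{15} \left(-19\right) = \frac{1}{30} \left(-19\right) = - \frac{19}{30}$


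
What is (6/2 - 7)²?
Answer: 16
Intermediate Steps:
(6/2 - 7)² = (6*(½) - 7)² = (3 - 7)² = (-4)² = 16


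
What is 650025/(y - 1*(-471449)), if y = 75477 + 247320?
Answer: 650025/794246 ≈ 0.81842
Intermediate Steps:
y = 322797
650025/(y - 1*(-471449)) = 650025/(322797 - 1*(-471449)) = 650025/(322797 + 471449) = 650025/794246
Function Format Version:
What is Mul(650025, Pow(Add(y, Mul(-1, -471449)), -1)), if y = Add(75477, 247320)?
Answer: Rational(650025, 794246) ≈ 0.81842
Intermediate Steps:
y = 322797
Mul(650025, Pow(Add(y, Mul(-1, -471449)), -1)) = Mul(650025, Pow(Add(322797, Mul(-1, -471449)), -1)) = Mul(650025, Pow(Add(322797, 471449), -1)) = Mul(650025, Pow(794246, -1)) = Mul(650025, Rational(1, 794246)) = Rational(650025, 794246)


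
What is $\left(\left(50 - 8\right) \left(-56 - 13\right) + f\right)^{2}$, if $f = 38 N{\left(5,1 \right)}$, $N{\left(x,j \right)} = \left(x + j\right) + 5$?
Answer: $6150400$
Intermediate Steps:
$N{\left(x,j \right)} = 5 + j + x$ ($N{\left(x,j \right)} = \left(j + x\right) + 5 = 5 + j + x$)
$f = 418$ ($f = 38 \left(5 + 1 + 5\right) = 38 \cdot 11 = 418$)
$\left(\left(50 - 8\right) \left(-56 - 13\right) + f\right)^{2} = \left(\left(50 - 8\right) \left(-56 - 13\right) + 418\right)^{2} = \left(42 \left(-69\right) + 418\right)^{2} = \left(-2898 + 418\right)^{2} = \left(-2480\right)^{2} = 6150400$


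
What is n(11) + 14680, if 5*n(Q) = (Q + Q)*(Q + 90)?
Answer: 75622/5 ≈ 15124.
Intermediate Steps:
n(Q) = 2*Q*(90 + Q)/5 (n(Q) = ((Q + Q)*(Q + 90))/5 = ((2*Q)*(90 + Q))/5 = (2*Q*(90 + Q))/5 = 2*Q*(90 + Q)/5)
n(11) + 14680 = (⅖)*11*(90 + 11) + 14680 = (⅖)*11*101 + 14680 = 2222/5 + 14680 = 75622/5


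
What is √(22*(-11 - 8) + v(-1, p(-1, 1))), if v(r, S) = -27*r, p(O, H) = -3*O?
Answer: I*√391 ≈ 19.774*I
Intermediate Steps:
√(22*(-11 - 8) + v(-1, p(-1, 1))) = √(22*(-11 - 8) - 27*(-1)) = √(22*(-19) + 27) = √(-418 + 27) = √(-391) = I*√391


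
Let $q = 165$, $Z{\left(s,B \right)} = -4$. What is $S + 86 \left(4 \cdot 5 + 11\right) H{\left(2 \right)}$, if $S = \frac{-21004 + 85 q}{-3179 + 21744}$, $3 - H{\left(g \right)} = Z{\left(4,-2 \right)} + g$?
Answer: $\frac{247464471}{18565} \approx 13330.0$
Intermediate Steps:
$H{\left(g \right)} = 7 - g$ ($H{\left(g \right)} = 3 - \left(-4 + g\right) = 7 - g$)
$S = - \frac{6979}{18565}$ ($S = \frac{-21004 + 85 \cdot 165}{-3179 + 21744} = \frac{-21004 + 14025}{18565} = \left(-6979\right) \frac{1}{18565} = - \frac{6979}{18565} \approx -0.37592$)
$S + 86 \left(4 \cdot 5 + 11\right) H{\left(2 \right)} = - \frac{6979}{18565} + 86 \left(4 \cdot 5 + 11\right) \left(7 - 2\right) = - \frac{6979}{18565} + 86 \left(20 + 11\right) \left(7 - 2\right) = - \frac{6979}{18565} + 86 \cdot 31 \cdot 5 = - \frac{6979}{18565} + 86 \cdot 155 = - \frac{6979}{18565} + 13330 = \frac{247464471}{18565}$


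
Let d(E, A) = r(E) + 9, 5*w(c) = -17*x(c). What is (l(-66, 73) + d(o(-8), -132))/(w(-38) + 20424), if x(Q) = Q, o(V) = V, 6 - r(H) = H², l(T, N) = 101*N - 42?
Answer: 18205/51383 ≈ 0.35430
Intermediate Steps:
l(T, N) = -42 + 101*N
r(H) = 6 - H²
w(c) = -17*c/5 (w(c) = (-17*c)/5 = -17*c/5)
d(E, A) = 15 - E² (d(E, A) = (6 - E²) + 9 = 15 - E²)
(l(-66, 73) + d(o(-8), -132))/(w(-38) + 20424) = ((-42 + 101*73) + (15 - 1*(-8)²))/(-17/5*(-38) + 20424) = ((-42 + 7373) + (15 - 1*64))/(646/5 + 20424) = (7331 + (15 - 64))/(102766/5) = (7331 - 49)*(5/102766) = 7282*(5/102766) = 18205/51383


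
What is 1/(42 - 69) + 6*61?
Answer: 9881/27 ≈ 365.96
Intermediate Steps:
1/(42 - 69) + 6*61 = 1/(-27) + 366 = -1/27 + 366 = 9881/27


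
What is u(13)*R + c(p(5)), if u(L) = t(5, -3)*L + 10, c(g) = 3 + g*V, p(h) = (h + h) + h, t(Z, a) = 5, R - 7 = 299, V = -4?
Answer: 22893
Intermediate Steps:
R = 306 (R = 7 + 299 = 306)
p(h) = 3*h (p(h) = 2*h + h = 3*h)
c(g) = 3 - 4*g (c(g) = 3 + g*(-4) = 3 - 4*g)
u(L) = 10 + 5*L (u(L) = 5*L + 10 = 10 + 5*L)
u(13)*R + c(p(5)) = (10 + 5*13)*306 + (3 - 12*5) = (10 + 65)*306 + (3 - 4*15) = 75*306 + (3 - 60) = 22950 - 57 = 22893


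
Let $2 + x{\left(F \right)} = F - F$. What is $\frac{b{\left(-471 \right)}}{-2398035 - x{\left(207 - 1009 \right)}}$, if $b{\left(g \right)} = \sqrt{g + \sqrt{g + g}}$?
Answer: $- \frac{\sqrt{-471 + i \sqrt{942}}}{2398033} \approx -2.9471 \cdot 10^{-7} - 9.0549 \cdot 10^{-6} i$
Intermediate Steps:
$b{\left(g \right)} = \sqrt{g + \sqrt{2} \sqrt{g}}$ ($b{\left(g \right)} = \sqrt{g + \sqrt{2 g}} = \sqrt{g + \sqrt{2} \sqrt{g}}$)
$x{\left(F \right)} = -2$ ($x{\left(F \right)} = -2 + \left(F - F\right) = -2 + 0 = -2$)
$\frac{b{\left(-471 \right)}}{-2398035 - x{\left(207 - 1009 \right)}} = \frac{\sqrt{-471 + \sqrt{2} \sqrt{-471}}}{-2398035 - -2} = \frac{\sqrt{-471 + \sqrt{2} i \sqrt{471}}}{-2398035 + 2} = \frac{\sqrt{-471 + i \sqrt{942}}}{-2398033} = \sqrt{-471 + i \sqrt{942}} \left(- \frac{1}{2398033}\right) = - \frac{\sqrt{-471 + i \sqrt{942}}}{2398033}$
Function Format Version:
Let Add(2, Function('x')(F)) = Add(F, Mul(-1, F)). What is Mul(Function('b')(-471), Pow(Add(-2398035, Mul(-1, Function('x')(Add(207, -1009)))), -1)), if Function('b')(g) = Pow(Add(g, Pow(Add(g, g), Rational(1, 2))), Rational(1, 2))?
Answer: Mul(Rational(-1, 2398033), Pow(Add(-471, Mul(I, Pow(942, Rational(1, 2)))), Rational(1, 2))) ≈ Add(-2.9471e-7, Mul(-9.0549e-6, I))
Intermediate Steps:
Function('b')(g) = Pow(Add(g, Mul(Pow(2, Rational(1, 2)), Pow(g, Rational(1, 2)))), Rational(1, 2)) (Function('b')(g) = Pow(Add(g, Pow(Mul(2, g), Rational(1, 2))), Rational(1, 2)) = Pow(Add(g, Mul(Pow(2, Rational(1, 2)), Pow(g, Rational(1, 2)))), Rational(1, 2)))
Function('x')(F) = -2 (Function('x')(F) = Add(-2, Add(F, Mul(-1, F))) = Add(-2, 0) = -2)
Mul(Function('b')(-471), Pow(Add(-2398035, Mul(-1, Function('x')(Add(207, -1009)))), -1)) = Mul(Pow(Add(-471, Mul(Pow(2, Rational(1, 2)), Pow(-471, Rational(1, 2)))), Rational(1, 2)), Pow(Add(-2398035, Mul(-1, -2)), -1)) = Mul(Pow(Add(-471, Mul(Pow(2, Rational(1, 2)), Mul(I, Pow(471, Rational(1, 2))))), Rational(1, 2)), Pow(Add(-2398035, 2), -1)) = Mul(Pow(Add(-471, Mul(I, Pow(942, Rational(1, 2)))), Rational(1, 2)), Pow(-2398033, -1)) = Mul(Pow(Add(-471, Mul(I, Pow(942, Rational(1, 2)))), Rational(1, 2)), Rational(-1, 2398033)) = Mul(Rational(-1, 2398033), Pow(Add(-471, Mul(I, Pow(942, Rational(1, 2)))), Rational(1, 2)))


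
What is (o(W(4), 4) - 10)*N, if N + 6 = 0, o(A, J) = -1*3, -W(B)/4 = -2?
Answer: 78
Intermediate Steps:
W(B) = 8 (W(B) = -4*(-2) = 8)
o(A, J) = -3
N = -6 (N = -6 + 0 = -6)
(o(W(4), 4) - 10)*N = (-3 - 10)*(-6) = -13*(-6) = 78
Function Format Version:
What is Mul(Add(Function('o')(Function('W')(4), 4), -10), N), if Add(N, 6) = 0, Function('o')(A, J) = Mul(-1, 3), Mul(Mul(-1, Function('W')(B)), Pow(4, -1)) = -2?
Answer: 78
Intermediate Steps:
Function('W')(B) = 8 (Function('W')(B) = Mul(-4, -2) = 8)
Function('o')(A, J) = -3
N = -6 (N = Add(-6, 0) = -6)
Mul(Add(Function('o')(Function('W')(4), 4), -10), N) = Mul(Add(-3, -10), -6) = Mul(-13, -6) = 78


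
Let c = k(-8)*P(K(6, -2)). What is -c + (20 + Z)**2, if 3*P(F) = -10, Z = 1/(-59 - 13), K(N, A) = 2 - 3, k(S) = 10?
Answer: 2243521/5184 ≈ 432.78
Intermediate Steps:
K(N, A) = -1
Z = -1/72 (Z = 1/(-72) = -1/72 ≈ -0.013889)
P(F) = -10/3 (P(F) = (1/3)*(-10) = -10/3)
c = -100/3 (c = 10*(-10/3) = -100/3 ≈ -33.333)
-c + (20 + Z)**2 = -1*(-100/3) + (20 - 1/72)**2 = 100/3 + (1439/72)**2 = 100/3 + 2070721/5184 = 2243521/5184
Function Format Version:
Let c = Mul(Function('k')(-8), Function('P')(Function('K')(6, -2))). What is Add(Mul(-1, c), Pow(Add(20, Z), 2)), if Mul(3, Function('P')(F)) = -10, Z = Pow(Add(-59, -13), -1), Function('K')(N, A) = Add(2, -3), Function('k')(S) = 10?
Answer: Rational(2243521, 5184) ≈ 432.78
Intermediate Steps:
Function('K')(N, A) = -1
Z = Rational(-1, 72) (Z = Pow(-72, -1) = Rational(-1, 72) ≈ -0.013889)
Function('P')(F) = Rational(-10, 3) (Function('P')(F) = Mul(Rational(1, 3), -10) = Rational(-10, 3))
c = Rational(-100, 3) (c = Mul(10, Rational(-10, 3)) = Rational(-100, 3) ≈ -33.333)
Add(Mul(-1, c), Pow(Add(20, Z), 2)) = Add(Mul(-1, Rational(-100, 3)), Pow(Add(20, Rational(-1, 72)), 2)) = Add(Rational(100, 3), Pow(Rational(1439, 72), 2)) = Add(Rational(100, 3), Rational(2070721, 5184)) = Rational(2243521, 5184)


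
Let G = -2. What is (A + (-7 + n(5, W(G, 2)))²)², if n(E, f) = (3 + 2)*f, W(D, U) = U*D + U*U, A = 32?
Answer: 6561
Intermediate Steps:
W(D, U) = U² + D*U (W(D, U) = D*U + U² = U² + D*U)
n(E, f) = 5*f
(A + (-7 + n(5, W(G, 2)))²)² = (32 + (-7 + 5*(2*(-2 + 2)))²)² = (32 + (-7 + 5*(2*0))²)² = (32 + (-7 + 5*0)²)² = (32 + (-7 + 0)²)² = (32 + (-7)²)² = (32 + 49)² = 81² = 6561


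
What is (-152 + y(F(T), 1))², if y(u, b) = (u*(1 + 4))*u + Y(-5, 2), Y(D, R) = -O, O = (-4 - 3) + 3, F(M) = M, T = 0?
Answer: 21904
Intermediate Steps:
O = -4 (O = -7 + 3 = -4)
Y(D, R) = 4 (Y(D, R) = -1*(-4) = 4)
y(u, b) = 4 + 5*u² (y(u, b) = (u*(1 + 4))*u + 4 = (u*5)*u + 4 = (5*u)*u + 4 = 5*u² + 4 = 4 + 5*u²)
(-152 + y(F(T), 1))² = (-152 + (4 + 5*0²))² = (-152 + (4 + 5*0))² = (-152 + (4 + 0))² = (-152 + 4)² = (-148)² = 21904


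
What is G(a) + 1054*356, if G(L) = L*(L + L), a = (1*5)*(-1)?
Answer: 375274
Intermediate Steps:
a = -5 (a = 5*(-1) = -5)
G(L) = 2*L² (G(L) = L*(2*L) = 2*L²)
G(a) + 1054*356 = 2*(-5)² + 1054*356 = 2*25 + 375224 = 50 + 375224 = 375274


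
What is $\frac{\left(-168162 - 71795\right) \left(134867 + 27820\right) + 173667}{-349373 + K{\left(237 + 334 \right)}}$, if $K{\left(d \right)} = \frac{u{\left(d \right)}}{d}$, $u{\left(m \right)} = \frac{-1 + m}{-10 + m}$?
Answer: $\frac{4168329645237384}{37305000631} \approx 1.1174 \cdot 10^{5}$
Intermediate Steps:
$u{\left(m \right)} = \frac{-1 + m}{-10 + m}$
$K{\left(d \right)} = \frac{-1 + d}{d \left(-10 + d\right)}$ ($K{\left(d \right)} = \frac{\frac{1}{-10 + d} \left(-1 + d\right)}{d} = \frac{-1 + d}{d \left(-10 + d\right)}$)
$\frac{\left(-168162 - 71795\right) \left(134867 + 27820\right) + 173667}{-349373 + K{\left(237 + 334 \right)}} = \frac{\left(-168162 - 71795\right) \left(134867 + 27820\right) + 173667}{-349373 + \frac{-1 + \left(237 + 334\right)}{\left(237 + 334\right) \left(-10 + \left(237 + 334\right)\right)}} = \frac{\left(-239957\right) 162687 + 173667}{-349373 + \frac{-1 + 571}{571 \left(-10 + 571\right)}} = \frac{-39037884459 + 173667}{-349373 + \frac{1}{571} \cdot \frac{1}{561} \cdot 570} = - \frac{39037710792}{-349373 + \frac{1}{571} \cdot \frac{1}{561} \cdot 570} = - \frac{39037710792}{-349373 + \frac{190}{106777}} = - \frac{39037710792}{- \frac{37305000631}{106777}} = \left(-39037710792\right) \left(- \frac{106777}{37305000631}\right) = \frac{4168329645237384}{37305000631}$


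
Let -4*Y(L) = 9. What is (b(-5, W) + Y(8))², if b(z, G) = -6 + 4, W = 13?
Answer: 289/16 ≈ 18.063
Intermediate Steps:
Y(L) = -9/4 (Y(L) = -¼*9 = -9/4)
b(z, G) = -2
(b(-5, W) + Y(8))² = (-2 - 9/4)² = (-17/4)² = 289/16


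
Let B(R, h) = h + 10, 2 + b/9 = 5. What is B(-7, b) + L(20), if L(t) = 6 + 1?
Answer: 44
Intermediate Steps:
b = 27 (b = -18 + 9*5 = -18 + 45 = 27)
B(R, h) = 10 + h
L(t) = 7
B(-7, b) + L(20) = (10 + 27) + 7 = 37 + 7 = 44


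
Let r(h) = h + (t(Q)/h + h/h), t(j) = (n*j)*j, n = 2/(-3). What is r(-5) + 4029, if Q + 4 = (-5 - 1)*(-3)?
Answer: 60767/15 ≈ 4051.1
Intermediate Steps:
n = -⅔ (n = 2*(-⅓) = -⅔ ≈ -0.66667)
Q = 14 (Q = -4 + (-5 - 1)*(-3) = -4 - 6*(-3) = -4 + 18 = 14)
t(j) = -2*j²/3 (t(j) = (-2*j/3)*j = -2*j²/3)
r(h) = 1 + h - 392/(3*h) (r(h) = h + ((-⅔*14²)/h + h/h) = h + ((-⅔*196)/h + 1) = h + (-392/(3*h) + 1) = h + (1 - 392/(3*h)) = 1 + h - 392/(3*h))
r(-5) + 4029 = (1 - 5 - 392/3/(-5)) + 4029 = (1 - 5 - 392/3*(-⅕)) + 4029 = (1 - 5 + 392/15) + 4029 = 332/15 + 4029 = 60767/15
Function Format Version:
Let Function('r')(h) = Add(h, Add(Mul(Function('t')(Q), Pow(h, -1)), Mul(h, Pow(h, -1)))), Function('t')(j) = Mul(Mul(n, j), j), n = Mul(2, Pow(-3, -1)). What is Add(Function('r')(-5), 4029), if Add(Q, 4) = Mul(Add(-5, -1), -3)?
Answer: Rational(60767, 15) ≈ 4051.1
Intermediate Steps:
n = Rational(-2, 3) (n = Mul(2, Rational(-1, 3)) = Rational(-2, 3) ≈ -0.66667)
Q = 14 (Q = Add(-4, Mul(Add(-5, -1), -3)) = Add(-4, Mul(-6, -3)) = Add(-4, 18) = 14)
Function('t')(j) = Mul(Rational(-2, 3), Pow(j, 2)) (Function('t')(j) = Mul(Mul(Rational(-2, 3), j), j) = Mul(Rational(-2, 3), Pow(j, 2)))
Function('r')(h) = Add(1, h, Mul(Rational(-392, 3), Pow(h, -1))) (Function('r')(h) = Add(h, Add(Mul(Mul(Rational(-2, 3), Pow(14, 2)), Pow(h, -1)), Mul(h, Pow(h, -1)))) = Add(h, Add(Mul(Mul(Rational(-2, 3), 196), Pow(h, -1)), 1)) = Add(h, Add(Mul(Rational(-392, 3), Pow(h, -1)), 1)) = Add(h, Add(1, Mul(Rational(-392, 3), Pow(h, -1)))) = Add(1, h, Mul(Rational(-392, 3), Pow(h, -1))))
Add(Function('r')(-5), 4029) = Add(Add(1, -5, Mul(Rational(-392, 3), Pow(-5, -1))), 4029) = Add(Add(1, -5, Mul(Rational(-392, 3), Rational(-1, 5))), 4029) = Add(Add(1, -5, Rational(392, 15)), 4029) = Add(Rational(332, 15), 4029) = Rational(60767, 15)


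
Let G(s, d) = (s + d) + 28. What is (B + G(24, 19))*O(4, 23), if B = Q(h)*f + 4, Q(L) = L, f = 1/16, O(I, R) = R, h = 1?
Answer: 27623/16 ≈ 1726.4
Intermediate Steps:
f = 1/16 ≈ 0.062500
G(s, d) = 28 + d + s (G(s, d) = (d + s) + 28 = 28 + d + s)
B = 65/16 (B = 1*(1/16) + 4 = 1/16 + 4 = 65/16 ≈ 4.0625)
(B + G(24, 19))*O(4, 23) = (65/16 + (28 + 19 + 24))*23 = (65/16 + 71)*23 = (1201/16)*23 = 27623/16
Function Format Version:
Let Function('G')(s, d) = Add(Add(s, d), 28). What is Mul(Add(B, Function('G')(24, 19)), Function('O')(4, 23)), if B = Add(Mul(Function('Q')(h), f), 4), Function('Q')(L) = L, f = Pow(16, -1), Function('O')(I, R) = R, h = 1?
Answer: Rational(27623, 16) ≈ 1726.4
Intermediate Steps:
f = Rational(1, 16) ≈ 0.062500
Function('G')(s, d) = Add(28, d, s) (Function('G')(s, d) = Add(Add(d, s), 28) = Add(28, d, s))
B = Rational(65, 16) (B = Add(Mul(1, Rational(1, 16)), 4) = Add(Rational(1, 16), 4) = Rational(65, 16) ≈ 4.0625)
Mul(Add(B, Function('G')(24, 19)), Function('O')(4, 23)) = Mul(Add(Rational(65, 16), Add(28, 19, 24)), 23) = Mul(Add(Rational(65, 16), 71), 23) = Mul(Rational(1201, 16), 23) = Rational(27623, 16)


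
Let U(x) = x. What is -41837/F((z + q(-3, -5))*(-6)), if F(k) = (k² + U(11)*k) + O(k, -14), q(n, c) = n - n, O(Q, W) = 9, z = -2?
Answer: -41837/285 ≈ -146.80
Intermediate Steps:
q(n, c) = 0
F(k) = 9 + k² + 11*k (F(k) = (k² + 11*k) + 9 = 9 + k² + 11*k)
-41837/F((z + q(-3, -5))*(-6)) = -41837/(9 + ((-2 + 0)*(-6))² + 11*((-2 + 0)*(-6))) = -41837/(9 + (-2*(-6))² + 11*(-2*(-6))) = -41837/(9 + 12² + 11*12) = -41837/(9 + 144 + 132) = -41837/285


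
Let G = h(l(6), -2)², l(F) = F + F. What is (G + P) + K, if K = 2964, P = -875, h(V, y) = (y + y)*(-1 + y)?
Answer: 2233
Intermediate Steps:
l(F) = 2*F
h(V, y) = 2*y*(-1 + y) (h(V, y) = (2*y)*(-1 + y) = 2*y*(-1 + y))
G = 144 (G = (2*(-2)*(-1 - 2))² = (2*(-2)*(-3))² = 12² = 144)
(G + P) + K = (144 - 875) + 2964 = -731 + 2964 = 2233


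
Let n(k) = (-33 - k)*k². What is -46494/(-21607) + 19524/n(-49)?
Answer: 13463223/5061308 ≈ 2.6600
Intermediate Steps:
n(k) = k²*(-33 - k)
-46494/(-21607) + 19524/n(-49) = -46494/(-21607) + 19524/(((-49)²*(-33 - 1*(-49)))) = -46494*(-1/21607) + 19524/((2401*(-33 + 49))) = 1134/527 + 19524/((2401*16)) = 1134/527 + 19524/38416 = 1134/527 + 19524*(1/38416) = 1134/527 + 4881/9604 = 13463223/5061308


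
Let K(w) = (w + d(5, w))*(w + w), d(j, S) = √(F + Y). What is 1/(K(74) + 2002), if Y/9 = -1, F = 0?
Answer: 2159/28000542 - 37*I/14000271 ≈ 7.7106e-5 - 2.6428e-6*I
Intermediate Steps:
Y = -9 (Y = 9*(-1) = -9)
d(j, S) = 3*I (d(j, S) = √(0 - 9) = √(-9) = 3*I)
K(w) = 2*w*(w + 3*I) (K(w) = (w + 3*I)*(w + w) = (w + 3*I)*(2*w) = 2*w*(w + 3*I))
1/(K(74) + 2002) = 1/(2*74*(74 + 3*I) + 2002) = 1/((10952 + 444*I) + 2002) = 1/(12954 + 444*I) = (12954 - 444*I)/168003252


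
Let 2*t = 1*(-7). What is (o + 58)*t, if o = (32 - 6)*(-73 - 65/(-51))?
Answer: 322525/51 ≈ 6324.0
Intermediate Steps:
t = -7/2 (t = (1*(-7))/2 = (½)*(-7) = -7/2 ≈ -3.5000)
o = -95108/51 (o = 26*(-73 - 65*(-1/51)) = 26*(-73 + 65/51) = 26*(-3658/51) = -95108/51 ≈ -1864.9)
(o + 58)*t = (-95108/51 + 58)*(-7/2) = -92150/51*(-7/2) = 322525/51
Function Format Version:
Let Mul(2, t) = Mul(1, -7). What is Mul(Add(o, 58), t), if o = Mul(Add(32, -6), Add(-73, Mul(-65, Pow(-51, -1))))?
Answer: Rational(322525, 51) ≈ 6324.0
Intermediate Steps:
t = Rational(-7, 2) (t = Mul(Rational(1, 2), Mul(1, -7)) = Mul(Rational(1, 2), -7) = Rational(-7, 2) ≈ -3.5000)
o = Rational(-95108, 51) (o = Mul(26, Add(-73, Mul(-65, Rational(-1, 51)))) = Mul(26, Add(-73, Rational(65, 51))) = Mul(26, Rational(-3658, 51)) = Rational(-95108, 51) ≈ -1864.9)
Mul(Add(o, 58), t) = Mul(Add(Rational(-95108, 51), 58), Rational(-7, 2)) = Mul(Rational(-92150, 51), Rational(-7, 2)) = Rational(322525, 51)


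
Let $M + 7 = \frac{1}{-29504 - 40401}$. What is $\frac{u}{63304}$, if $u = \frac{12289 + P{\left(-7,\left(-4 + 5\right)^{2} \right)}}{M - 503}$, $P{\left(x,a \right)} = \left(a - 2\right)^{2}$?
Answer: $- \frac{10477225}{27522997372} \approx -0.00038067$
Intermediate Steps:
$P{\left(x,a \right)} = \left(-2 + a\right)^{2}$
$M = - \frac{489336}{69905}$ ($M = -7 + \frac{1}{-29504 - 40401} = -7 + \frac{1}{-69905} = -7 - \frac{1}{69905} = - \frac{489336}{69905} \approx -7.0$)
$u = - \frac{859132450}{35651551}$ ($u = \frac{12289 + \left(-2 + \left(-4 + 5\right)^{2}\right)^{2}}{- \frac{489336}{69905} - 503} = \frac{12289 + \left(-2 + 1^{2}\right)^{2}}{- \frac{35651551}{69905}} = \left(12289 + \left(-2 + 1\right)^{2}\right) \left(- \frac{69905}{35651551}\right) = \left(12289 + \left(-1\right)^{2}\right) \left(- \frac{69905}{35651551}\right) = \left(12289 + 1\right) \left(- \frac{69905}{35651551}\right) = 12290 \left(- \frac{69905}{35651551}\right) = - \frac{859132450}{35651551} \approx -24.098$)
$\frac{u}{63304} = - \frac{859132450}{35651551 \cdot 63304} = \left(- \frac{859132450}{35651551}\right) \frac{1}{63304} = - \frac{10477225}{27522997372}$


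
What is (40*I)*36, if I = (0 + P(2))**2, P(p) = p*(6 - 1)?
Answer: 144000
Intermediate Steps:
P(p) = 5*p (P(p) = p*5 = 5*p)
I = 100 (I = (0 + 5*2)**2 = (0 + 10)**2 = 10**2 = 100)
(40*I)*36 = (40*100)*36 = 4000*36 = 144000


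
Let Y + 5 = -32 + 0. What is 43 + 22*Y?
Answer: -771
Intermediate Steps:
Y = -37 (Y = -5 + (-32 + 0) = -5 - 32 = -37)
43 + 22*Y = 43 + 22*(-37) = 43 - 814 = -771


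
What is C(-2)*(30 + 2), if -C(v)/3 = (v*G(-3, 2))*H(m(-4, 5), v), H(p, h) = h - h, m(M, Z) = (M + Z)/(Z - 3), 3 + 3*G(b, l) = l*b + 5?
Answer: 0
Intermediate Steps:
G(b, l) = ⅔ + b*l/3 (G(b, l) = -1 + (l*b + 5)/3 = -1 + (b*l + 5)/3 = -1 + (5 + b*l)/3 = -1 + (5/3 + b*l/3) = ⅔ + b*l/3)
m(M, Z) = (M + Z)/(-3 + Z)
H(p, h) = 0
C(v) = 0 (C(v) = -3*v*(⅔ + (⅓)*(-3)*2)*0 = -3*v*(⅔ - 2)*0 = -3*v*(-4/3)*0 = -3*(-4*v/3)*0 = -3*0 = 0)
C(-2)*(30 + 2) = 0*(30 + 2) = 0*32 = 0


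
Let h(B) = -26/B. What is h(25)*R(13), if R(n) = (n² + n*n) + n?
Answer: -9126/25 ≈ -365.04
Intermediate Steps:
R(n) = n + 2*n² (R(n) = (n² + n²) + n = 2*n² + n = n + 2*n²)
h(25)*R(13) = (-26/25)*(13*(1 + 2*13)) = (-26*1/25)*(13*(1 + 26)) = -338*27/25 = -26/25*351 = -9126/25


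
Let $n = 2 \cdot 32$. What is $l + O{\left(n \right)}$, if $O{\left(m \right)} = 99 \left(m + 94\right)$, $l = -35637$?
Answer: $-19995$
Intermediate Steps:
$n = 64$
$O{\left(m \right)} = 9306 + 99 m$ ($O{\left(m \right)} = 99 \left(94 + m\right) = 9306 + 99 m$)
$l + O{\left(n \right)} = -35637 + \left(9306 + 99 \cdot 64\right) = -35637 + \left(9306 + 6336\right) = -35637 + 15642 = -19995$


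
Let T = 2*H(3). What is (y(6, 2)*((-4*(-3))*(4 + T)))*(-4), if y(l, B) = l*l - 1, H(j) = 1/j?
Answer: -7840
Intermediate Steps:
T = 2/3 ≈ 0.66667
y(l, B) = -1 + l**2 (y(l, B) = l**2 - 1 = -1 + l**2)
(y(6, 2)*((-4*(-3))*(4 + T)))*(-4) = ((-1 + 6**2)*((-4*(-3))*(4 + 2/3)))*(-4) = ((-1 + 36)*(12*(14/3)))*(-4) = (35*56)*(-4) = 1960*(-4) = -7840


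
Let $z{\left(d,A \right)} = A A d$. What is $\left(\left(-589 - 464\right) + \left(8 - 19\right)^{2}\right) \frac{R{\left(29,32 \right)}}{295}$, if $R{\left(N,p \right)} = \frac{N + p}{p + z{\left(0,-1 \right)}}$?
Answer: $- \frac{14213}{2360} \approx -6.0225$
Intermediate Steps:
$z{\left(d,A \right)} = d A^{2}$
$R{\left(N,p \right)} = \frac{N + p}{p}$ ($R{\left(N,p \right)} = \frac{N + p}{p + 0 \left(-1\right)^{2}} = \frac{N + p}{p + 0 \cdot 1} = \frac{N + p}{p + 0} = \frac{N + p}{p}$)
$\left(\left(-589 - 464\right) + \left(8 - 19\right)^{2}\right) \frac{R{\left(29,32 \right)}}{295} = \left(\left(-589 - 464\right) + \left(8 - 19\right)^{2}\right) \frac{\frac{1}{32} \left(29 + 32\right)}{295} = \left(-1053 + \left(-11\right)^{2}\right) \frac{1}{32} \cdot 61 \cdot \frac{1}{295} = \left(-1053 + 121\right) \frac{61}{32} \cdot \frac{1}{295} = \left(-932\right) \frac{61}{9440} = - \frac{14213}{2360}$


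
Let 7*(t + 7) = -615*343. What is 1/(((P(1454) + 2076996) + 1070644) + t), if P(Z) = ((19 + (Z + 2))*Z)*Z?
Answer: 1/3121438598 ≈ 3.2037e-10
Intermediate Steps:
t = -30142 (t = -7 + (-615*343)/7 = -7 + (⅐)*(-210945) = -7 - 30135 = -30142)
P(Z) = Z²*(21 + Z) (P(Z) = ((19 + (2 + Z))*Z)*Z = ((21 + Z)*Z)*Z = (Z*(21 + Z))*Z = Z²*(21 + Z))
1/(((P(1454) + 2076996) + 1070644) + t) = 1/(((1454²*(21 + 1454) + 2076996) + 1070644) - 30142) = 1/(((2114116*1475 + 2076996) + 1070644) - 30142) = 1/(((3118321100 + 2076996) + 1070644) - 30142) = 1/((3120398096 + 1070644) - 30142) = 1/(3121468740 - 30142) = 1/3121438598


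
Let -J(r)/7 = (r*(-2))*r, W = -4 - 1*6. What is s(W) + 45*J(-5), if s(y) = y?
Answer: 15740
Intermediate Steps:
W = -10 (W = -4 - 6 = -10)
J(r) = 14*r² (J(r) = -7*r*(-2)*r = -7*(-2*r)*r = -(-14)*r² = 14*r²)
s(W) + 45*J(-5) = -10 + 45*(14*(-5)²) = -10 + 45*(14*25) = -10 + 45*350 = -10 + 15750 = 15740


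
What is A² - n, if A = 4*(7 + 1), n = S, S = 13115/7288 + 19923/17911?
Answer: 133288115243/130535368 ≈ 1021.1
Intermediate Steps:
S = 380101589/130535368 (S = 13115*(1/7288) + 19923*(1/17911) = 13115/7288 + 19923/17911 = 380101589/130535368 ≈ 2.9119)
n = 380101589/130535368 ≈ 2.9119
A = 32 (A = 4*8 = 32)
A² - n = 32² - 1*380101589/130535368 = 1024 - 380101589/130535368 = 133288115243/130535368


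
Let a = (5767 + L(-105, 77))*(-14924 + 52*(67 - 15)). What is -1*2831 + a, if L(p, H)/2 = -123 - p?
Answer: -70035651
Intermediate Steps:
L(p, H) = -246 - 2*p (L(p, H) = 2*(-123 - p) = -246 - 2*p)
a = -70032820 (a = (5767 + (-246 - 2*(-105)))*(-14924 + 52*(67 - 15)) = (5767 + (-246 + 210))*(-14924 + 52*52) = (5767 - 36)*(-14924 + 2704) = 5731*(-12220) = -70032820)
-1*2831 + a = -1*2831 - 70032820 = -2831 - 70032820 = -70035651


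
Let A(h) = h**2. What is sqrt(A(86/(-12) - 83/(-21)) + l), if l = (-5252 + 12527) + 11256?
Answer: 3*sqrt(403789)/14 ≈ 136.17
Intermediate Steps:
l = 18531 (l = 7275 + 11256 = 18531)
sqrt(A(86/(-12) - 83/(-21)) + l) = sqrt((86/(-12) - 83/(-21))**2 + 18531) = sqrt((86*(-1/12) - 83*(-1/21))**2 + 18531) = sqrt((-43/6 + 83/21)**2 + 18531) = sqrt((-45/14)**2 + 18531) = sqrt(2025/196 + 18531) = sqrt(3634101/196) = 3*sqrt(403789)/14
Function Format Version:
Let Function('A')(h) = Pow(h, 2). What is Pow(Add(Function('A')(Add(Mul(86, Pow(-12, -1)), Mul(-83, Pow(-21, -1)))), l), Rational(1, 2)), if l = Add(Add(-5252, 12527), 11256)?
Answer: Mul(Rational(3, 14), Pow(403789, Rational(1, 2))) ≈ 136.17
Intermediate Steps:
l = 18531 (l = Add(7275, 11256) = 18531)
Pow(Add(Function('A')(Add(Mul(86, Pow(-12, -1)), Mul(-83, Pow(-21, -1)))), l), Rational(1, 2)) = Pow(Add(Pow(Add(Mul(86, Pow(-12, -1)), Mul(-83, Pow(-21, -1))), 2), 18531), Rational(1, 2)) = Pow(Add(Pow(Add(Mul(86, Rational(-1, 12)), Mul(-83, Rational(-1, 21))), 2), 18531), Rational(1, 2)) = Pow(Add(Pow(Add(Rational(-43, 6), Rational(83, 21)), 2), 18531), Rational(1, 2)) = Pow(Add(Pow(Rational(-45, 14), 2), 18531), Rational(1, 2)) = Pow(Add(Rational(2025, 196), 18531), Rational(1, 2)) = Pow(Rational(3634101, 196), Rational(1, 2)) = Mul(Rational(3, 14), Pow(403789, Rational(1, 2)))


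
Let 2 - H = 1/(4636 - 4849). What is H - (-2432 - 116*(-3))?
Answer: 444319/213 ≈ 2086.0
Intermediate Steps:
H = 427/213 (H = 2 - 1/(4636 - 4849) = 2 - 1/(-213) = 2 - 1*(-1/213) = 2 + 1/213 = 427/213 ≈ 2.0047)
H - (-2432 - 116*(-3)) = 427/213 - (-2432 - 116*(-3)) = 427/213 - (-2432 + 348) = 427/213 - 1*(-2084) = 427/213 + 2084 = 444319/213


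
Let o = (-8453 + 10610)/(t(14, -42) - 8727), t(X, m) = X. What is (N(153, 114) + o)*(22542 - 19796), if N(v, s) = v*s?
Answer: 417309589794/8713 ≈ 4.7895e+7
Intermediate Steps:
N(v, s) = s*v
o = -2157/8713 (o = (-8453 + 10610)/(14 - 8727) = 2157/(-8713) = 2157*(-1/8713) = -2157/8713 ≈ -0.24756)
(N(153, 114) + o)*(22542 - 19796) = (114*153 - 2157/8713)*(22542 - 19796) = (17442 - 2157/8713)*2746 = (151969989/8713)*2746 = 417309589794/8713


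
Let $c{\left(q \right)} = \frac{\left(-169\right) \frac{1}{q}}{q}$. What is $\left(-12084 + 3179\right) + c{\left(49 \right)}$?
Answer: $- \frac{21381074}{2401} \approx -8905.1$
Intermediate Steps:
$c{\left(q \right)} = - \frac{169}{q^{2}}$
$\left(-12084 + 3179\right) + c{\left(49 \right)} = \left(-12084 + 3179\right) - \frac{169}{2401} = -8905 - \frac{169}{2401} = - \frac{21381074}{2401}$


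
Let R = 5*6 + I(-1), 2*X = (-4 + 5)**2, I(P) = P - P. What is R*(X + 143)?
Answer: 4305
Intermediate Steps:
I(P) = 0
X = 1/2 (X = (-4 + 5)**2/2 = (1/2)*1**2 = (1/2)*1 = 1/2 ≈ 0.50000)
R = 30 (R = 5*6 + 0 = 30 + 0 = 30)
R*(X + 143) = 30*(1/2 + 143) = 30*(287/2) = 4305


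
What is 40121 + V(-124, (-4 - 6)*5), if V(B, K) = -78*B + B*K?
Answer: 55993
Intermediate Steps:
40121 + V(-124, (-4 - 6)*5) = 40121 - 124*(-78 + (-4 - 6)*5) = 40121 - 124*(-78 - 10*5) = 40121 - 124*(-78 - 50) = 40121 - 124*(-128) = 40121 + 15872 = 55993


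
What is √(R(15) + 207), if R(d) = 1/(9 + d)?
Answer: √29814/12 ≈ 14.389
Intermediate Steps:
√(R(15) + 207) = √(1/(9 + 15) + 207) = √(1/24 + 207) = √(4969/24) = √29814/12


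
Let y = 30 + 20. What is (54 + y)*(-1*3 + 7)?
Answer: 416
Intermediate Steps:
y = 50
(54 + y)*(-1*3 + 7) = (54 + 50)*(-1*3 + 7) = 104*(-3 + 7) = 104*4 = 416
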